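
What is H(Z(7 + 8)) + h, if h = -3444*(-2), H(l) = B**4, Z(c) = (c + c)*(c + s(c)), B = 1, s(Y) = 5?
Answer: 6889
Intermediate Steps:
Z(c) = 2*c*(5 + c) (Z(c) = (c + c)*(c + 5) = (2*c)*(5 + c) = 2*c*(5 + c))
H(l) = 1 (H(l) = 1**4 = 1)
h = 6888
H(Z(7 + 8)) + h = 1 + 6888 = 6889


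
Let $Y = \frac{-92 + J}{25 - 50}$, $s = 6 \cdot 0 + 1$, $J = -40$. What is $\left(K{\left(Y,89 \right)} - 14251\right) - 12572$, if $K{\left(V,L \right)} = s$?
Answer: $-26822$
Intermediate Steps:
$s = 1$ ($s = 0 + 1 = 1$)
$Y = \frac{132}{25}$ ($Y = \frac{-92 - 40}{25 - 50} = - \frac{132}{-25} = \left(-132\right) \left(- \frac{1}{25}\right) = \frac{132}{25} \approx 5.28$)
$K{\left(V,L \right)} = 1$
$\left(K{\left(Y,89 \right)} - 14251\right) - 12572 = \left(1 - 14251\right) - 12572 = -14250 - 12572 = -26822$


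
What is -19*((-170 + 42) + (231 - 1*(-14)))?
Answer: -2223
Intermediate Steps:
-19*((-170 + 42) + (231 - 1*(-14))) = -19*(-128 + (231 + 14)) = -19*(-128 + 245) = -19*117 = -2223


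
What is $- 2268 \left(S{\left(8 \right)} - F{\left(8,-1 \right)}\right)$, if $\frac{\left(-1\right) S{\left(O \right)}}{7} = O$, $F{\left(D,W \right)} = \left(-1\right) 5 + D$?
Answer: $133812$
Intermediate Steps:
$F{\left(D,W \right)} = -5 + D$
$S{\left(O \right)} = - 7 O$
$- 2268 \left(S{\left(8 \right)} - F{\left(8,-1 \right)}\right) = - 2268 \left(\left(-7\right) 8 - \left(-5 + 8\right)\right) = - 2268 \left(-56 - 3\right) = \left(-2268\right) \left(-59\right) = 133812$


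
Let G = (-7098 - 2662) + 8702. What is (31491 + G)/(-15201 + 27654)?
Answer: 30433/12453 ≈ 2.4438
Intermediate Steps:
G = -1058 (G = -9760 + 8702 = -1058)
(31491 + G)/(-15201 + 27654) = (31491 - 1058)/(-15201 + 27654) = 30433/12453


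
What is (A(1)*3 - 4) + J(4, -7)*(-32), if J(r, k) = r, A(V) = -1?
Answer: -135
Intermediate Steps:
(A(1)*3 - 4) + J(4, -7)*(-32) = (-1*3 - 4) + 4*(-32) = (-3 - 4) - 128 = -7 - 128 = -135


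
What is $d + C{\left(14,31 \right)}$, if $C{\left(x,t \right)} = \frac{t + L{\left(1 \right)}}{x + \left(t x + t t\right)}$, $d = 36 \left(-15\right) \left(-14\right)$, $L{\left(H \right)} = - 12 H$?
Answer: $\frac{10652059}{1409} \approx 7560.0$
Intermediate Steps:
$d = 7560$ ($d = \left(-540\right) \left(-14\right) = 7560$)
$C{\left(x,t \right)} = \frac{-12 + t}{x + t^{2} + t x}$ ($C{\left(x,t \right)} = \frac{t - 12}{x + \left(t x + t t\right)} = \frac{t - 12}{x + \left(t x + t^{2}\right)} = \frac{-12 + t}{x + \left(t^{2} + t x\right)} = \frac{-12 + t}{x + t^{2} + t x}$)
$d + C{\left(14,31 \right)} = 7560 + \frac{-12 + 31}{14 + 31^{2} + 31 \cdot 14} = 7560 + \frac{1}{14 + 961 + 434} \cdot 19 = 7560 + \frac{1}{1409} \cdot 19 = 7560 + \frac{19}{1409} = \frac{10652059}{1409}$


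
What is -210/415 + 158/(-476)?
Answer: -16553/19754 ≈ -0.83796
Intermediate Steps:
-210/415 + 158/(-476) = -210*1/415 + 158*(-1/476) = -42/83 - 79/238 = -16553/19754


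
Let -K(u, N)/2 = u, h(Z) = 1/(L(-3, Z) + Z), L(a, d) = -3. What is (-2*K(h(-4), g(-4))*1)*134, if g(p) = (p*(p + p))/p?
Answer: -536/7 ≈ -76.571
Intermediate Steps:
g(p) = 2*p (g(p) = (p*(2*p))/p = (2*p²)/p = 2*p)
h(Z) = 1/(-3 + Z)
K(u, N) = -2*u
(-2*K(h(-4), g(-4))*1)*134 = (-(-4)/(-3 - 4)*1)*134 = (-(-4)/(-7)*1)*134 = (-(-4)*(-1)/7*1)*134 = (-2*2/7*1)*134 = -4/7*1*134 = -4/7*134 = -536/7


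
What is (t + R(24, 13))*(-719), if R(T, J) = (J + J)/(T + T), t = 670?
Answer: -11570867/24 ≈ -4.8212e+5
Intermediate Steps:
R(T, J) = J/T (R(T, J) = (2*J)/((2*T)) = (2*J)*(1/(2*T)) = J/T)
(t + R(24, 13))*(-719) = (670 + 13/24)*(-719) = (16093/24)*(-719) = -11570867/24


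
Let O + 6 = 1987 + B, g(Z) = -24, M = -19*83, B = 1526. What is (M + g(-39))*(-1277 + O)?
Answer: -3570230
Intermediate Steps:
M = -1577
O = 3507 (O = -6 + (1987 + 1526) = -6 + 3513 = 3507)
(M + g(-39))*(-1277 + O) = (-1577 - 24)*(-1277 + 3507) = -1601*2230 = -3570230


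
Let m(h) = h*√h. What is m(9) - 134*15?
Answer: -1983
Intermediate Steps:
m(h) = h^(3/2)
m(9) - 134*15 = 9^(3/2) - 134*15 = 27 - 2010 = -1983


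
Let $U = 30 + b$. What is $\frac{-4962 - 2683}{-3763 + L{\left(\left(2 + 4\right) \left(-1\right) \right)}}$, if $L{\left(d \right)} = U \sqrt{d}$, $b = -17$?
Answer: $\frac{28768135}{14161183} + \frac{99385 i \sqrt{6}}{14161183} \approx 2.0315 + 0.017191 i$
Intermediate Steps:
$U = 13$ ($U = 30 - 17 = 13$)
$L{\left(d \right)} = 13 \sqrt{d}$
$\frac{-4962 - 2683}{-3763 + L{\left(\left(2 + 4\right) \left(-1\right) \right)}} = \frac{-4962 - 2683}{-3763 + 13 \sqrt{\left(2 + 4\right) \left(-1\right)}} = - \frac{7645}{-3763 + 13 \sqrt{6 \left(-1\right)}} = - \frac{7645}{-3763 + 13 \sqrt{-6}} = - \frac{7645}{-3763 + 13 i \sqrt{6}}$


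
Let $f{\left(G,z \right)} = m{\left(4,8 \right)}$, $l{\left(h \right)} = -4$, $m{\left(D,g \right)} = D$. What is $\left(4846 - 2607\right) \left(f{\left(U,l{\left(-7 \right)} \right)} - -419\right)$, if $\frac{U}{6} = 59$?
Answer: $947097$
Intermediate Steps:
$U = 354$ ($U = 6 \cdot 59 = 354$)
$f{\left(G,z \right)} = 4$
$\left(4846 - 2607\right) \left(f{\left(U,l{\left(-7 \right)} \right)} - -419\right) = \left(4846 - 2607\right) \left(4 - -419\right) = 2239 \left(4 + \left(-1837 + 2256\right)\right) = 2239 \left(4 + 419\right) = 2239 \cdot 423 = 947097$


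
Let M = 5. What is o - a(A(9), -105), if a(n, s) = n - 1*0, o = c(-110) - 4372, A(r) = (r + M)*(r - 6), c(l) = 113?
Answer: -4301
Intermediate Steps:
A(r) = (-6 + r)*(5 + r) (A(r) = (r + 5)*(r - 6) = (5 + r)*(-6 + r) = (-6 + r)*(5 + r))
o = -4259 (o = 113 - 4372 = -4259)
a(n, s) = n (a(n, s) = n + 0 = n)
o - a(A(9), -105) = -4259 - (-30 + 9**2 - 1*9) = -4259 - (-30 + 81 - 9) = -4259 - 1*42 = -4259 - 42 = -4301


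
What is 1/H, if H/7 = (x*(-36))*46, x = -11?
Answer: 1/127512 ≈ 7.8424e-6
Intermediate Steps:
H = 127512 (H = 7*(-11*(-36)*46) = 7*(396*46) = 7*18216 = 127512)
1/H = 1/127512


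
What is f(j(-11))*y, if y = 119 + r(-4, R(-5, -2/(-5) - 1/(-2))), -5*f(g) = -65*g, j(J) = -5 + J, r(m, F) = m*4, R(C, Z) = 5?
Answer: -21424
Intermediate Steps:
r(m, F) = 4*m
f(g) = 13*g (f(g) = -(-13)*g = 13*g)
y = 103 (y = 119 + 4*(-4) = 119 - 16 = 103)
f(j(-11))*y = (13*(-5 - 11))*103 = (13*(-16))*103 = -208*103 = -21424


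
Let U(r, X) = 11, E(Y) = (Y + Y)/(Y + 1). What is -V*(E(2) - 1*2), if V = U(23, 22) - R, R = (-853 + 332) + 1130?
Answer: -1196/3 ≈ -398.67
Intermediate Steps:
E(Y) = 2*Y/(1 + Y) (E(Y) = (2*Y)/(1 + Y) = 2*Y/(1 + Y))
R = 609 (R = -521 + 1130 = 609)
V = -598 (V = 11 - 1*609 = 11 - 609 = -598)
-V*(E(2) - 1*2) = -(-598)*(2*2/(1 + 2) - 1*2) = -(-598)*(2*2/3 - 2) = -(-598)*(2*2*(⅓) - 2) = -(-598)*(4/3 - 2) = -(-598)*(-2)/3 = -1*1196/3 = -1196/3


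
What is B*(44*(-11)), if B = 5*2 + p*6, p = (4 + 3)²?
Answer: -147136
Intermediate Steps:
p = 49 (p = 7² = 49)
B = 304 (B = 5*2 + 49*6 = 10 + 294 = 304)
B*(44*(-11)) = 304*(44*(-11)) = 304*(-484) = -147136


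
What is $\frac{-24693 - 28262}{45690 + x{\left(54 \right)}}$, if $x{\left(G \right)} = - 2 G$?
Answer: $- \frac{52955}{45582} \approx -1.1618$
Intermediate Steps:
$\frac{-24693 - 28262}{45690 + x{\left(54 \right)}} = \frac{-24693 - 28262}{45690 - 108} = - \frac{52955}{45690 - 108} = - \frac{52955}{45582}$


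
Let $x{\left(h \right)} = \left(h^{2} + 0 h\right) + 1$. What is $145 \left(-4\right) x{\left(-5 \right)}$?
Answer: $-15080$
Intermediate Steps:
$x{\left(h \right)} = 1 + h^{2}$ ($x{\left(h \right)} = \left(h^{2} + 0\right) + 1 = h^{2} + 1 = 1 + h^{2}$)
$145 \left(-4\right) x{\left(-5 \right)} = 145 \left(-4\right) \left(1 + \left(-5\right)^{2}\right) = - 580 \left(1 + 25\right) = \left(-580\right) 26 = -15080$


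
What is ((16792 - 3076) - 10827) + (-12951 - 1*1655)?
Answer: -11717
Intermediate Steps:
((16792 - 3076) - 10827) + (-12951 - 1*1655) = (13716 - 10827) + (-12951 - 1655) = 2889 - 14606 = -11717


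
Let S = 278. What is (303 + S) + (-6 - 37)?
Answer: 538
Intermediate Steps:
(303 + S) + (-6 - 37) = (303 + 278) + (-6 - 37) = 581 - 43 = 538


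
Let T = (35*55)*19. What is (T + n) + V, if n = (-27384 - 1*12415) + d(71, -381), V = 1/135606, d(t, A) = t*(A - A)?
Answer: -437193743/135606 ≈ -3224.0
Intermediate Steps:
d(t, A) = 0 (d(t, A) = t*0 = 0)
V = 1/135606 ≈ 7.3743e-6
T = 36575 (T = 1925*19 = 36575)
n = -39799 (n = (-27384 - 1*12415) + 0 = (-27384 - 12415) + 0 = -39799 + 0 = -39799)
(T + n) + V = (36575 - 39799) + 1/135606 = -3224 + 1/135606 = -437193743/135606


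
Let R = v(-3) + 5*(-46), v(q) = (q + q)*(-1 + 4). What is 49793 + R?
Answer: 49545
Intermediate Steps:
v(q) = 6*q (v(q) = (2*q)*3 = 6*q)
R = -248 (R = 6*(-3) + 5*(-46) = -18 - 230 = -248)
49793 + R = 49793 - 248 = 49545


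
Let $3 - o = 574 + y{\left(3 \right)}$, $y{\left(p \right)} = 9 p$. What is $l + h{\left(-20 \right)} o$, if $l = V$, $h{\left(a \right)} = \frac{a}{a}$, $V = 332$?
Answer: $-266$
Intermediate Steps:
$h{\left(a \right)} = 1$
$o = -598$ ($o = 3 - \left(574 + 9 \cdot 3\right) = 3 - \left(574 + 27\right) = 3 - 601 = -598$)
$l = 332$
$l + h{\left(-20 \right)} o = 332 + 1 \left(-598\right) = 332 - 598 = -266$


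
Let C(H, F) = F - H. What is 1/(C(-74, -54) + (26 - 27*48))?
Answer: -1/1250 ≈ -0.00080000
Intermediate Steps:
1/(C(-74, -54) + (26 - 27*48)) = 1/((-54 - 1*(-74)) + (26 - 27*48)) = 1/((-54 + 74) + (26 - 1296)) = 1/(20 - 1270) = 1/(-1250) = -1/1250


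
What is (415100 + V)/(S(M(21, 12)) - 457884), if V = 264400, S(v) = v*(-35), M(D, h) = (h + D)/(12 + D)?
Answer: -679500/457919 ≈ -1.4839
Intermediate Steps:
M(D, h) = (D + h)/(12 + D)
S(v) = -35*v
(415100 + V)/(S(M(21, 12)) - 457884) = (415100 + 264400)/(-35*(21 + 12)/(12 + 21) - 457884) = 679500/(-35*33/33 - 457884) = 679500/(-35*1 - 457884) = 679500/(-35 - 457884) = 679500/(-457919) = 679500*(-1/457919) = -679500/457919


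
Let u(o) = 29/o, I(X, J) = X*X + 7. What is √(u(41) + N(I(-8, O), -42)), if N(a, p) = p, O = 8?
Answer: I*√69413/41 ≈ 6.4259*I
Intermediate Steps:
I(X, J) = 7 + X² (I(X, J) = X² + 7 = 7 + X²)
√(u(41) + N(I(-8, O), -42)) = √(29/41 - 42) = √(-1693/41) = I*√69413/41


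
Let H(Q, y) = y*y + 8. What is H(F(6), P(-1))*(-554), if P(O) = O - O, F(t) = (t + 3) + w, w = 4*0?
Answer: -4432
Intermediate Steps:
w = 0
F(t) = 3 + t (F(t) = (t + 3) + 0 = (3 + t) + 0 = 3 + t)
P(O) = 0
H(Q, y) = 8 + y² (H(Q, y) = y² + 8 = 8 + y²)
H(F(6), P(-1))*(-554) = (8 + 0²)*(-554) = (8 + 0)*(-554) = 8*(-554) = -4432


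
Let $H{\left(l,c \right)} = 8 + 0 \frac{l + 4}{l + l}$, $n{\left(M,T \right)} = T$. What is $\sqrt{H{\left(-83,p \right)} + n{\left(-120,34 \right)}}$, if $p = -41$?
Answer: $\sqrt{42} \approx 6.4807$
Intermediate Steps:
$H{\left(l,c \right)} = 8$ ($H{\left(l,c \right)} = 8 + 0 \frac{4 + l}{2 l} = 8 + 0 = 8$)
$\sqrt{H{\left(-83,p \right)} + n{\left(-120,34 \right)}} = \sqrt{8 + 34} = \sqrt{42}$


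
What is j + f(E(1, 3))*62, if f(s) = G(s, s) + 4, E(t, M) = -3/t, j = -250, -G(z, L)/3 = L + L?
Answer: 1114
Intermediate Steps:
G(z, L) = -6*L (G(z, L) = -3*(L + L) = -6*L)
f(s) = 4 - 6*s (f(s) = -6*s + 4 = 4 - 6*s)
j + f(E(1, 3))*62 = -250 + (4 - (-18)/1)*62 = -250 + (4 - (-18))*62 = -250 + (4 - 6*(-3))*62 = -250 + (4 + 18)*62 = -250 + 22*62 = -250 + 1364 = 1114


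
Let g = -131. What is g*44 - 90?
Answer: -5854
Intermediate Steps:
g*44 - 90 = -131*44 - 90 = -5764 - 90 = -5854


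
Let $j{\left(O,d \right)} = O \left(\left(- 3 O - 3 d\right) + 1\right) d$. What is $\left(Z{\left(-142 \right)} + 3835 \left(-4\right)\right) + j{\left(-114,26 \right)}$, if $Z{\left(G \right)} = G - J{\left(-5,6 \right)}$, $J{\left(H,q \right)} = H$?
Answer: $-800937$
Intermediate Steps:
$Z{\left(G \right)} = 5 + G$ ($Z{\left(G \right)} = G - -5 = G + 5 = 5 + G$)
$j{\left(O,d \right)} = O d \left(1 - 3 O - 3 d\right)$ ($j{\left(O,d \right)} = O \left(1 - 3 O - 3 d\right) d = O d \left(1 - 3 O - 3 d\right)$)
$\left(Z{\left(-142 \right)} + 3835 \left(-4\right)\right) + j{\left(-114,26 \right)} = \left(\left(5 - 142\right) + 3835 \left(-4\right)\right) - 2964 \left(1 - -342 - 78\right) = \left(-137 - 15340\right) - 2964 \left(1 + 342 - 78\right) = -15477 - 2964 \cdot 265 = -15477 - 785460 = -800937$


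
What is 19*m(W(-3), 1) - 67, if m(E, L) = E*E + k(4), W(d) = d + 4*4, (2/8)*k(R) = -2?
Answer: 2992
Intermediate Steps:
k(R) = -8 (k(R) = 4*(-2) = -8)
W(d) = 16 + d (W(d) = d + 16 = 16 + d)
m(E, L) = -8 + E**2 (m(E, L) = E*E - 8 = E**2 - 8 = -8 + E**2)
19*m(W(-3), 1) - 67 = 19*(-8 + (16 - 3)**2) - 67 = 19*(-8 + 13**2) - 67 = 19*(-8 + 169) - 67 = 19*161 - 67 = 3059 - 67 = 2992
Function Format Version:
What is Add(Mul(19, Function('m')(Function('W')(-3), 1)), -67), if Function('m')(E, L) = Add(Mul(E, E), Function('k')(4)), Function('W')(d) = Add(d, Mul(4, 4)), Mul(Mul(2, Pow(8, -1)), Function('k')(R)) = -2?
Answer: 2992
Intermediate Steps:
Function('k')(R) = -8 (Function('k')(R) = Mul(4, -2) = -8)
Function('W')(d) = Add(16, d) (Function('W')(d) = Add(d, 16) = Add(16, d))
Function('m')(E, L) = Add(-8, Pow(E, 2)) (Function('m')(E, L) = Add(Mul(E, E), -8) = Add(Pow(E, 2), -8) = Add(-8, Pow(E, 2)))
Add(Mul(19, Function('m')(Function('W')(-3), 1)), -67) = Add(Mul(19, Add(-8, Pow(Add(16, -3), 2))), -67) = Add(Mul(19, Add(-8, Pow(13, 2))), -67) = Add(Mul(19, Add(-8, 169)), -67) = Add(Mul(19, 161), -67) = Add(3059, -67) = 2992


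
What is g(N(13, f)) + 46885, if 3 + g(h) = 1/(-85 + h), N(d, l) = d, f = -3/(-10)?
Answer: 3375503/72 ≈ 46882.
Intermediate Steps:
f = 3/10 (f = -3*(-1/10) = 3/10 ≈ 0.30000)
g(h) = -3 + 1/(-85 + h)
g(N(13, f)) + 46885 = (256 - 3*13)/(-85 + 13) + 46885 = (256 - 39)/(-72) + 46885 = -1/72*217 + 46885 = -217/72 + 46885 = 3375503/72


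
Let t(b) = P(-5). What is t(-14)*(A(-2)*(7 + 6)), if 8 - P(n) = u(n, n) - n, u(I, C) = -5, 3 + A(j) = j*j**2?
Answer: -1144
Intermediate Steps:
A(j) = -3 + j**3 (A(j) = -3 + j*j**2 = -3 + j**3)
P(n) = 13 + n (P(n) = 8 - (-5 - n) = 8 + (5 + n) = 13 + n)
t(b) = 8 (t(b) = 13 - 5 = 8)
t(-14)*(A(-2)*(7 + 6)) = 8*((-3 + (-2)**3)*(7 + 6)) = 8*((-3 - 8)*13) = 8*(-11*13) = 8*(-143) = -1144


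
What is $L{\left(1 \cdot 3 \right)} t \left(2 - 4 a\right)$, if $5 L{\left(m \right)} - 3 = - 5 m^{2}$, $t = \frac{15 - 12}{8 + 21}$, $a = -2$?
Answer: $- \frac{252}{29} \approx -8.6897$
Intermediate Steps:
$t = \frac{3}{29} \approx 0.10345$
$L{\left(m \right)} = \frac{3}{5} - m^{2}$ ($L{\left(m \right)} = \frac{3}{5} + \frac{\left(-5\right) m^{2}}{5} = \frac{3}{5} - m^{2}$)
$L{\left(1 \cdot 3 \right)} t \left(2 - 4 a\right) = \left(\frac{3}{5} - \left(1 \cdot 3\right)^{2}\right) \frac{3}{29} \left(2 - -8\right) = \left(\frac{3}{5} - 3^{2}\right) \frac{3}{29} \left(2 + 8\right) = \left(\frac{3}{5} - 9\right) \frac{3}{29} \cdot 10 = \left(- \frac{42}{5}\right) \frac{3}{29} \cdot 10 = \left(- \frac{126}{145}\right) 10 = - \frac{252}{29}$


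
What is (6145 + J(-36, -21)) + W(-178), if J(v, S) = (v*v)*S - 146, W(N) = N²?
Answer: 10467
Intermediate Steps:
J(v, S) = -146 + S*v² (J(v, S) = v²*S - 146 = S*v² - 146 = -146 + S*v²)
(6145 + J(-36, -21)) + W(-178) = (6145 + (-146 - 21*(-36)²)) + (-178)² = (6145 + (-146 - 21*1296)) + 31684 = (6145 + (-146 - 27216)) + 31684 = (6145 - 27362) + 31684 = -21217 + 31684 = 10467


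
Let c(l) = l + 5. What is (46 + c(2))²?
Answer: 2809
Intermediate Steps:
c(l) = 5 + l
(46 + c(2))² = (46 + (5 + 2))² = (46 + 7)² = 53² = 2809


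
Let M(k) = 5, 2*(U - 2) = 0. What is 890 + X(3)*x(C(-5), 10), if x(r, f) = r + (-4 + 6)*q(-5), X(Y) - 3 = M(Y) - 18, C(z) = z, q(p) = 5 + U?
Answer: 800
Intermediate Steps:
U = 2 (U = 2 + (1/2)*0 = 2 + 0 = 2)
q(p) = 7 (q(p) = 5 + 2 = 7)
X(Y) = -10 (X(Y) = 3 + (5 - 18) = 3 - 13 = -10)
x(r, f) = 14 + r (x(r, f) = r + (-4 + 6)*7 = r + 2*7 = r + 14 = 14 + r)
890 + X(3)*x(C(-5), 10) = 890 - 10*(14 - 5) = 890 - 10*9 = 890 - 90 = 800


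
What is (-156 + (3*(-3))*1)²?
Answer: 27225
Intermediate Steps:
(-156 + (3*(-3))*1)² = (-156 - 9*1)² = (-156 - 9)² = (-165)² = 27225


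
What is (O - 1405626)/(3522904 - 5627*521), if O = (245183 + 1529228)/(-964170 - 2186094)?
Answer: -4428094759675/1862552636568 ≈ -2.3774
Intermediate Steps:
O = -1774411/3150264 (O = 1774411/(-3150264) = 1774411*(-1/3150264) = -1774411/3150264 ≈ -0.56326)
(O - 1405626)/(3522904 - 5627*521) = (-1774411/3150264 - 1405626)/(3522904 - 5627*521) = -4428094759675/(3150264*(3522904 - 2931667)) = -4428094759675/3150264/591237 = -4428094759675/3150264*1/591237 = -4428094759675/1862552636568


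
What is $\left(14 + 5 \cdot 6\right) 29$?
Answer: $1276$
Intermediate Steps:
$\left(14 + 5 \cdot 6\right) 29 = \left(14 + 30\right) 29 = 44 \cdot 29 = 1276$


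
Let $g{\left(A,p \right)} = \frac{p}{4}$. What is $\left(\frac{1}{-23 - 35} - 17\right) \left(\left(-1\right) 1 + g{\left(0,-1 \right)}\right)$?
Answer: $\frac{4935}{232} \approx 21.272$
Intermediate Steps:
$g{\left(A,p \right)} = \frac{p}{4}$ ($g{\left(A,p \right)} = p \frac{1}{4} = \frac{p}{4}$)
$\left(\frac{1}{-23 - 35} - 17\right) \left(\left(-1\right) 1 + g{\left(0,-1 \right)}\right) = \left(\frac{1}{-23 - 35} - 17\right) \left(\left(-1\right) 1 + \frac{1}{4} \left(-1\right)\right) = \left(\frac{1}{-58} - 17\right) \left(-1 - \frac{1}{4}\right) = \left(- \frac{1}{58} - 17\right) \left(- \frac{5}{4}\right) = \left(- \frac{987}{58}\right) \left(- \frac{5}{4}\right) = \frac{4935}{232}$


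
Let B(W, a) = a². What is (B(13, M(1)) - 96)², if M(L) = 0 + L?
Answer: 9025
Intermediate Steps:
M(L) = L
(B(13, M(1)) - 96)² = (1² - 96)² = (1 - 96)² = (-95)² = 9025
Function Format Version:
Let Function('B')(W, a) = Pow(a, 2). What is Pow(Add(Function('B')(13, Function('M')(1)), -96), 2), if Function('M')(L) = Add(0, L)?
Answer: 9025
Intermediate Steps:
Function('M')(L) = L
Pow(Add(Function('B')(13, Function('M')(1)), -96), 2) = Pow(Add(Pow(1, 2), -96), 2) = Pow(Add(1, -96), 2) = Pow(-95, 2) = 9025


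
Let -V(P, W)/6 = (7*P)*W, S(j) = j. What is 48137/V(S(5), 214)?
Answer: -48137/44940 ≈ -1.0711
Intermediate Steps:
V(P, W) = -42*P*W (V(P, W) = -6*7*P*W = -42*P*W)
48137/V(S(5), 214) = 48137/((-42*5*214)) = 48137/(-44940) = 48137*(-1/44940) = -48137/44940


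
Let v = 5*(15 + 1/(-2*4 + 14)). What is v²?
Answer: 207025/36 ≈ 5750.7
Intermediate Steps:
v = 455/6 (v = 5*(15 + 1/(-8 + 14)) = 5*(15 + 1/6) = 5*(15 + ⅙) = 5*(91/6) = 455/6 ≈ 75.833)
v² = (455/6)² = 207025/36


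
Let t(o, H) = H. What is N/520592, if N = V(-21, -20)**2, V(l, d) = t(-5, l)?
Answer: 441/520592 ≈ 0.00084711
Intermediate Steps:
V(l, d) = l
N = 441 (N = (-21)**2 = 441)
N/520592 = 441/520592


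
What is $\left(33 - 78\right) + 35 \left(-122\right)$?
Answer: $-4315$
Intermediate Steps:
$\left(33 - 78\right) + 35 \left(-122\right) = \left(33 - 78\right) - 4270 = -45 - 4270 = -4315$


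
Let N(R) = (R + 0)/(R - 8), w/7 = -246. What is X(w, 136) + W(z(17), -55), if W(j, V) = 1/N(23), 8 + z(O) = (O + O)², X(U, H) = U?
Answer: -39591/23 ≈ -1721.3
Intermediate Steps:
w = -1722 (w = 7*(-246) = -1722)
N(R) = R/(-8 + R)
z(O) = -8 + 4*O² (z(O) = -8 + (O + O)² = -8 + (2*O)² = -8 + 4*O²)
W(j, V) = 15/23 (W(j, V) = 1/(23/(-8 + 23)) = 1/(23/15) = 15/23)
X(w, 136) + W(z(17), -55) = -1722 + 15/23 = -39591/23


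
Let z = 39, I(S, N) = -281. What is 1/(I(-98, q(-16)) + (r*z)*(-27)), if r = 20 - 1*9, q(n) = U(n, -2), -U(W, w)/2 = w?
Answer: -1/11864 ≈ -8.4289e-5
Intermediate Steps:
U(W, w) = -2*w
q(n) = 4 (q(n) = -2*(-2) = 4)
r = 11 (r = 20 - 9 = 11)
1/(I(-98, q(-16)) + (r*z)*(-27)) = 1/(-281 + (11*39)*(-27)) = 1/(-281 + 429*(-27)) = 1/(-281 - 11583) = 1/(-11864) = -1/11864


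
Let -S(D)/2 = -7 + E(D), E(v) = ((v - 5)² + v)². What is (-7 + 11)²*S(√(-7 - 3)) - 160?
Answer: 18784 + 8640*I*√10 ≈ 18784.0 + 27322.0*I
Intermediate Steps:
E(v) = (v + (-5 + v)²)² (E(v) = ((-5 + v)² + v)² = (v + (-5 + v)²)²)
S(D) = 14 - 2*(D + (-5 + D)²)² (S(D) = -2*(-7 + (D + (-5 + D)²)²) = 14 - 2*(D + (-5 + D)²)²)
(-7 + 11)²*S(√(-7 - 3)) - 160 = (-7 + 11)²*(14 - 2*(√(-7 - 3) + (-5 + √(-7 - 3))²)²) - 160 = 4²*(14 - 2*(√(-10) + (-5 + √(-10))²)²) - 160 = 16*(14 - 2*(I*√10 + (-5 + I*√10)²)²) - 160 = 16*(14 - 2*((-5 + I*√10)² + I*√10)²) - 160 = (224 - 32*((-5 + I*√10)² + I*√10)²) - 160 = 64 - 32*((-5 + I*√10)² + I*√10)²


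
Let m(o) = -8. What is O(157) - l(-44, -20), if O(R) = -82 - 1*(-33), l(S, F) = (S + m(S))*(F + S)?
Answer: -3377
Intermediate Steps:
l(S, F) = (-8 + S)*(F + S) (l(S, F) = (S - 8)*(F + S) = (-8 + S)*(F + S))
O(R) = -49 (O(R) = -82 + 33 = -49)
O(157) - l(-44, -20) = -49 - ((-44)² - 8*(-20) - 8*(-44) - 20*(-44)) = -49 - (1936 + 160 + 352 + 880) = -49 - 1*3328 = -49 - 3328 = -3377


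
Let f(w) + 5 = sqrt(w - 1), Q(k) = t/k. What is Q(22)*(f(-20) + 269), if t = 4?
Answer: 48 + 2*I*sqrt(21)/11 ≈ 48.0 + 0.8332*I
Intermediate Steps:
Q(k) = 4/k
f(w) = -5 + sqrt(-1 + w) (f(w) = -5 + sqrt(w - 1) = -5 + sqrt(-1 + w))
Q(22)*(f(-20) + 269) = (4/22)*((-5 + sqrt(-1 - 20)) + 269) = (4*(1/22))*((-5 + sqrt(-21)) + 269) = 2*((-5 + I*sqrt(21)) + 269)/11 = 2*(264 + I*sqrt(21))/11 = 48 + 2*I*sqrt(21)/11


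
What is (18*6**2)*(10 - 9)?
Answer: 648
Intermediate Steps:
(18*6**2)*(10 - 9) = (18*36)*1 = 648*1 = 648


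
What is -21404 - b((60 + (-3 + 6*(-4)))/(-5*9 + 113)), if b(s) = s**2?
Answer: -98973185/4624 ≈ -21404.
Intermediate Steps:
-21404 - b((60 + (-3 + 6*(-4)))/(-5*9 + 113)) = -21404 - ((60 + (-3 + 6*(-4)))/(-5*9 + 113))**2 = -21404 - ((60 + (-3 - 24))/(-45 + 113))**2 = -21404 - ((60 - 27)/68)**2 = -21404 - (33*(1/68))**2 = -21404 - (33/68)**2 = -21404 - 1*1089/4624 = -21404 - 1089/4624 = -98973185/4624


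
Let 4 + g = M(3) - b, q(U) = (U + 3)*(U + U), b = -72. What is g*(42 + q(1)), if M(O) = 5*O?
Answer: 4150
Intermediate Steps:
q(U) = 2*U*(3 + U) (q(U) = (3 + U)*(2*U) = 2*U*(3 + U))
g = 83 (g = -4 + (5*3 - 1*(-72)) = -4 + (15 + 72) = -4 + 87 = 83)
g*(42 + q(1)) = 83*(42 + 2*1*(3 + 1)) = 83*(42 + 2*1*4) = 83*(42 + 8) = 83*50 = 4150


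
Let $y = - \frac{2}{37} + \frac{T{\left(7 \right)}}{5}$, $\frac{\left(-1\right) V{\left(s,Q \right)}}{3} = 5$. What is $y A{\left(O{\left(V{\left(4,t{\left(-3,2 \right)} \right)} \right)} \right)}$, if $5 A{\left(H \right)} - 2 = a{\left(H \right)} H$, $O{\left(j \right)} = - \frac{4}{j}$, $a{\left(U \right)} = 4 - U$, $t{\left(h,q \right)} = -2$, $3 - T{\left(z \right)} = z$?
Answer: $- \frac{106492}{208125} \approx -0.51167$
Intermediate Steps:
$T{\left(z \right)} = 3 - z$
$V{\left(s,Q \right)} = -15$ ($V{\left(s,Q \right)} = \left(-3\right) 5 = -15$)
$y = - \frac{158}{185}$ ($y = - \frac{2}{37} + \frac{3 - 7}{5} = \left(-2\right) \frac{1}{37} + \left(3 - 7\right) \frac{1}{5} = - \frac{2}{37} - \frac{4}{5} = - \frac{158}{185} \approx -0.85405$)
$A{\left(H \right)} = \frac{2}{5} + \frac{H \left(4 - H\right)}{5}$ ($A{\left(H \right)} = \frac{2}{5} + \frac{\left(4 - H\right) H}{5} = \frac{2}{5} + \frac{H \left(4 - H\right)}{5}$)
$y A{\left(O{\left(V{\left(4,t{\left(-3,2 \right)} \right)} \right)} \right)} = - \frac{158 \left(\frac{2}{5} - \frac{- \frac{4}{-15} \left(-4 - \frac{4}{-15}\right)}{5}\right)}{185} = - \frac{158 \left(\frac{2}{5} - \frac{\left(-4\right) \left(- \frac{1}{15}\right) \left(-4 - - \frac{4}{15}\right)}{5}\right)}{185} = - \frac{158 \left(\frac{2}{5} - \frac{4 \left(-4 + \frac{4}{15}\right)}{75}\right)}{185} = - \frac{158 \left(\frac{2}{5} - \frac{4}{75} \left(- \frac{56}{15}\right)\right)}{185} = - \frac{158 \left(\frac{2}{5} + \frac{224}{1125}\right)}{185} = \left(- \frac{158}{185}\right) \frac{674}{1125} = - \frac{106492}{208125}$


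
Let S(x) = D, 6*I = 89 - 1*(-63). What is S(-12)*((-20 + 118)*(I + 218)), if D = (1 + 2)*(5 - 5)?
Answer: 0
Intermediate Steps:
I = 76/3 (I = (89 - 1*(-63))/6 = (89 + 63)/6 = (1/6)*152 = 76/3 ≈ 25.333)
D = 0 (D = 3*0 = 0)
S(x) = 0
S(-12)*((-20 + 118)*(I + 218)) = 0*((-20 + 118)*(76/3 + 218)) = 0*(98*(730/3)) = 0*(71540/3) = 0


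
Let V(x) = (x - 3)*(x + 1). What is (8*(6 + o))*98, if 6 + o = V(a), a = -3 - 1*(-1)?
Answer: 3920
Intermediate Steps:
a = -2 (a = -3 + 1 = -2)
V(x) = (1 + x)*(-3 + x) (V(x) = (-3 + x)*(1 + x) = (1 + x)*(-3 + x))
o = -1 (o = -6 + (-3 + (-2)² - 2*(-2)) = -6 + (-3 + 4 + 4) = -6 + 5 = -1)
(8*(6 + o))*98 = (8*(6 - 1))*98 = (8*5)*98 = 40*98 = 3920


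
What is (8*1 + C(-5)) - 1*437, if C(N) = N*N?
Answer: -404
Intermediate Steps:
C(N) = N²
(8*1 + C(-5)) - 1*437 = (8*1 + (-5)²) - 1*437 = (8 + 25) - 437 = 33 - 437 = -404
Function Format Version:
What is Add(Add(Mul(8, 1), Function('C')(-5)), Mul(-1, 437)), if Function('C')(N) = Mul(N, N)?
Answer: -404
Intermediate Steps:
Function('C')(N) = Pow(N, 2)
Add(Add(Mul(8, 1), Function('C')(-5)), Mul(-1, 437)) = Add(Add(Mul(8, 1), Pow(-5, 2)), Mul(-1, 437)) = Add(Add(8, 25), -437) = Add(33, -437) = -404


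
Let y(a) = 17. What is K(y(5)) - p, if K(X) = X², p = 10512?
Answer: -10223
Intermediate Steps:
K(y(5)) - p = 17² - 1*10512 = 289 - 10512 = -10223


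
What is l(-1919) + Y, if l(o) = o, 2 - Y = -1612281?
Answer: 1610364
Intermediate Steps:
Y = 1612283 (Y = 2 - 1*(-1612281) = 2 + 1612281 = 1612283)
l(-1919) + Y = -1919 + 1612283 = 1610364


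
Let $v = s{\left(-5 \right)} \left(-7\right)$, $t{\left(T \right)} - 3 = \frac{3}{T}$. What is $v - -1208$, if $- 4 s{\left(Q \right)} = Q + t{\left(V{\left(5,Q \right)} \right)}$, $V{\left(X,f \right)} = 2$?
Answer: $\frac{9657}{8} \approx 1207.1$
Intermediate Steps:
$t{\left(T \right)} = 3 + \frac{3}{T}$
$s{\left(Q \right)} = - \frac{9}{8} - \frac{Q}{4}$ ($s{\left(Q \right)} = - \frac{Q + \left(3 + \frac{3}{2}\right)}{4} = - \frac{Q + \frac{9}{2}}{4} = - \frac{\frac{9}{2} + Q}{4} = - \frac{9}{8} - \frac{Q}{4}$)
$v = - \frac{7}{8}$ ($v = \left(- \frac{9}{8} - - \frac{5}{4}\right) \left(-7\right) = \left(- \frac{9}{8} + \frac{5}{4}\right) \left(-7\right) = \frac{1}{8} \left(-7\right) = - \frac{7}{8} \approx -0.875$)
$v - -1208 = - \frac{7}{8} - -1208 = - \frac{7}{8} + 1208 = \frac{9657}{8}$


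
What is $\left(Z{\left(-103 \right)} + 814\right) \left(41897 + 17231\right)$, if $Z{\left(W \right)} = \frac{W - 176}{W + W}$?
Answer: $\frac{4965658132}{103} \approx 4.821 \cdot 10^{7}$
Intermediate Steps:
$Z{\left(W \right)} = \frac{-176 + W}{2 W}$
$\left(Z{\left(-103 \right)} + 814\right) \left(41897 + 17231\right) = \left(\frac{-176 - 103}{2 \left(-103\right)} + 814\right) \left(41897 + 17231\right) = \left(\frac{1}{2} \left(- \frac{1}{103}\right) \left(-279\right) + 814\right) 59128 = \left(\frac{279}{206} + 814\right) 59128 = \frac{167963}{206} \cdot 59128 = \frac{4965658132}{103}$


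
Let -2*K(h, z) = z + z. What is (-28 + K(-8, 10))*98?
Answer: -3724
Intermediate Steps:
K(h, z) = -z (K(h, z) = -(z + z)/2 = -z)
(-28 + K(-8, 10))*98 = (-28 - 1*10)*98 = (-28 - 10)*98 = -38*98 = -3724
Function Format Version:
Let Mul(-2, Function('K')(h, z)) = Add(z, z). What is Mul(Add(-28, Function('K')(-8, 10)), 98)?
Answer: -3724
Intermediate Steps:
Function('K')(h, z) = Mul(-1, z) (Function('K')(h, z) = Mul(Rational(-1, 2), Add(z, z)) = Mul(Rational(-1, 2), Mul(2, z)) = Mul(-1, z))
Mul(Add(-28, Function('K')(-8, 10)), 98) = Mul(Add(-28, Mul(-1, 10)), 98) = Mul(Add(-28, -10), 98) = Mul(-38, 98) = -3724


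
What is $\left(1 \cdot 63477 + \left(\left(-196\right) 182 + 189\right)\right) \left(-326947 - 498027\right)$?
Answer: $-23094322156$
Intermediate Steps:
$\left(1 \cdot 63477 + \left(\left(-196\right) 182 + 189\right)\right) \left(-326947 - 498027\right) = \left(63477 + \left(-35672 + 189\right)\right) \left(-824974\right) = \left(63477 - 35483\right) \left(-824974\right) = 27994 \left(-824974\right) = -23094322156$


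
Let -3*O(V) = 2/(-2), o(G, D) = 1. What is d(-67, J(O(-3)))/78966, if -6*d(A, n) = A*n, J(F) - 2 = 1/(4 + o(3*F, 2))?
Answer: 737/2368980 ≈ 0.00031110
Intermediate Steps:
O(V) = ⅓ (O(V) = -2/(3*(-2)) = -2*(-1)/(3*2) = -⅓*(-1) = ⅓)
J(F) = 11/5 (J(F) = 2 + 1/(4 + 1) = 2 + 1/5 = 2 + ⅕ = 11/5)
d(A, n) = -A*n/6
d(-67, J(O(-3)))/78966 = -⅙*(-67)*11/5/78966 = (737/30)*(1/78966) = 737/2368980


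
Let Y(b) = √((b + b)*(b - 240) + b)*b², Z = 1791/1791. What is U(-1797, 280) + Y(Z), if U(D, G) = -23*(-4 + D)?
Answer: 41423 + 3*I*√53 ≈ 41423.0 + 21.84*I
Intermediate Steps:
Z = 1 (Z = 1791*(1/1791) = 1)
U(D, G) = 92 - 23*D
Y(b) = b²*√(b + 2*b*(-240 + b)) (Y(b) = √((2*b)*(-240 + b) + b)*b² = √(2*b*(-240 + b) + b)*b² = √(b + 2*b*(-240 + b))*b² = b²*√(b + 2*b*(-240 + b)))
U(-1797, 280) + Y(Z) = (92 - 23*(-1797)) + 1²*√(1*(-479 + 2*1)) = (92 + 41331) + 1*√(1*(-479 + 2)) = 41423 + 1*√(1*(-477)) = 41423 + 1*√(-477) = 41423 + 1*(3*I*√53) = 41423 + 3*I*√53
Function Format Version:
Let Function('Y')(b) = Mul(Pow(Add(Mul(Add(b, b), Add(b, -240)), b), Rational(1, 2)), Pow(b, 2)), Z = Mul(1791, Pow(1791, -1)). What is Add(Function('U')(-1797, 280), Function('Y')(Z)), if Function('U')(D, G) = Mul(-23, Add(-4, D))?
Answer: Add(41423, Mul(3, I, Pow(53, Rational(1, 2)))) ≈ Add(41423., Mul(21.840, I))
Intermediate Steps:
Z = 1 (Z = Mul(1791, Rational(1, 1791)) = 1)
Function('U')(D, G) = Add(92, Mul(-23, D))
Function('Y')(b) = Mul(Pow(b, 2), Pow(Add(b, Mul(2, b, Add(-240, b))), Rational(1, 2))) (Function('Y')(b) = Mul(Pow(Add(Mul(Mul(2, b), Add(-240, b)), b), Rational(1, 2)), Pow(b, 2)) = Mul(Pow(Add(Mul(2, b, Add(-240, b)), b), Rational(1, 2)), Pow(b, 2)) = Mul(Pow(Add(b, Mul(2, b, Add(-240, b))), Rational(1, 2)), Pow(b, 2)) = Mul(Pow(b, 2), Pow(Add(b, Mul(2, b, Add(-240, b))), Rational(1, 2))))
Add(Function('U')(-1797, 280), Function('Y')(Z)) = Add(Add(92, Mul(-23, -1797)), Mul(Pow(1, 2), Pow(Mul(1, Add(-479, Mul(2, 1))), Rational(1, 2)))) = Add(Add(92, 41331), Mul(1, Pow(Mul(1, Add(-479, 2)), Rational(1, 2)))) = Add(41423, Mul(1, Pow(Mul(1, -477), Rational(1, 2)))) = Add(41423, Mul(1, Pow(-477, Rational(1, 2)))) = Add(41423, Mul(1, Mul(3, I, Pow(53, Rational(1, 2))))) = Add(41423, Mul(3, I, Pow(53, Rational(1, 2))))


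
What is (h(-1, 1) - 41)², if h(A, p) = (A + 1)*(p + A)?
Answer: 1681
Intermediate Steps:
h(A, p) = (1 + A)*(A + p)
(h(-1, 1) - 41)² = ((-1 + 1 + (-1)² - 1*1) - 41)² = ((-1 + 1 + 1 - 1) - 41)² = (0 - 41)² = (-41)² = 1681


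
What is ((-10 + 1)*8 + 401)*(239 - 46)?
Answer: 63497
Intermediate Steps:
((-10 + 1)*8 + 401)*(239 - 46) = (-9*8 + 401)*193 = (-72 + 401)*193 = 329*193 = 63497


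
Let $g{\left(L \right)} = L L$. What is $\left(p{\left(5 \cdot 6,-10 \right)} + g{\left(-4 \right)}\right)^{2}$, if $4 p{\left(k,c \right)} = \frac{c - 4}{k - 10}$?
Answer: $\frac{400689}{1600} \approx 250.43$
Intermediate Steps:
$g{\left(L \right)} = L^{2}$
$p{\left(k,c \right)} = \frac{-4 + c}{4 \left(-10 + k\right)}$ ($p{\left(k,c \right)} = \frac{\left(c - 4\right) \frac{1}{k - 10}}{4} = \frac{\left(-4 + c\right) \frac{1}{-10 + k}}{4} = \frac{\frac{1}{-10 + k} \left(-4 + c\right)}{4} = \frac{-4 + c}{4 \left(-10 + k\right)}$)
$\left(p{\left(5 \cdot 6,-10 \right)} + g{\left(-4 \right)}\right)^{2} = \left(\frac{-4 - 10}{4 \left(-10 + 5 \cdot 6\right)} + \left(-4\right)^{2}\right)^{2} = \left(\frac{1}{4} \frac{1}{-10 + 30} \left(-14\right) + 16\right)^{2} = \left(\frac{1}{4} \cdot \frac{1}{20} \left(-14\right) + 16\right)^{2} = \left(- \frac{7}{40} + 16\right)^{2} = \left(\frac{633}{40}\right)^{2} = \frac{400689}{1600}$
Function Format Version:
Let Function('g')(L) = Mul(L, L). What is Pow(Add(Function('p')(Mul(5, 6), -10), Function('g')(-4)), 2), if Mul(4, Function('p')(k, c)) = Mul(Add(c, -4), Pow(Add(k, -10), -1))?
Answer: Rational(400689, 1600) ≈ 250.43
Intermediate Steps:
Function('g')(L) = Pow(L, 2)
Function('p')(k, c) = Mul(Rational(1, 4), Pow(Add(-10, k), -1), Add(-4, c)) (Function('p')(k, c) = Mul(Rational(1, 4), Mul(Add(c, -4), Pow(Add(k, -10), -1))) = Mul(Rational(1, 4), Mul(Add(-4, c), Pow(Add(-10, k), -1))) = Mul(Rational(1, 4), Mul(Pow(Add(-10, k), -1), Add(-4, c))) = Mul(Rational(1, 4), Pow(Add(-10, k), -1), Add(-4, c)))
Pow(Add(Function('p')(Mul(5, 6), -10), Function('g')(-4)), 2) = Pow(Add(Mul(Rational(1, 4), Pow(Add(-10, Mul(5, 6)), -1), Add(-4, -10)), Pow(-4, 2)), 2) = Pow(Add(Mul(Rational(1, 4), Pow(Add(-10, 30), -1), -14), 16), 2) = Pow(Add(Mul(Rational(1, 4), Pow(20, -1), -14), 16), 2) = Pow(Add(Mul(Rational(1, 4), Rational(1, 20), -14), 16), 2) = Pow(Add(Rational(-7, 40), 16), 2) = Pow(Rational(633, 40), 2) = Rational(400689, 1600)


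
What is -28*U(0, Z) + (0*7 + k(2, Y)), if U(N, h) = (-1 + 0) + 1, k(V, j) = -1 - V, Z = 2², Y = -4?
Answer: -3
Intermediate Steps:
Z = 4
U(N, h) = 0 (U(N, h) = -1 + 1 = 0)
-28*U(0, Z) + (0*7 + k(2, Y)) = -28*0 + (0*7 + (-1 - 1*2)) = 0 + (0 + (-1 - 2)) = 0 + (0 - 3) = 0 - 3 = -3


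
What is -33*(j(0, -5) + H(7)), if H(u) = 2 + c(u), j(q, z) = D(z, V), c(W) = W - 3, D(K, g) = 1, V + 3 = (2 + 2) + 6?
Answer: -231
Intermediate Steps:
V = 7 (V = -3 + ((2 + 2) + 6) = -3 + (4 + 6) = -3 + 10 = 7)
c(W) = -3 + W
j(q, z) = 1
H(u) = -1 + u (H(u) = 2 + (-3 + u) = -1 + u)
-33*(j(0, -5) + H(7)) = -33*(1 + (-1 + 7)) = -33*(1 + 6) = -33*7 = -231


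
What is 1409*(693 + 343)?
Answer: 1459724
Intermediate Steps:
1409*(693 + 343) = 1409*1036 = 1459724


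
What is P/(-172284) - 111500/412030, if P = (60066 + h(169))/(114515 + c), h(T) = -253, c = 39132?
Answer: -22704093820403/83898562028988 ≈ -0.27061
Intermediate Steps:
P = 4601/11819 (P = (60066 - 253)/(114515 + 39132) = 59813/153647 = 59813*(1/153647) = 4601/11819 ≈ 0.38929)
P/(-172284) - 111500/412030 = (4601/11819)/(-172284) - 111500/412030 = (4601/11819)*(-1/172284) - 111500*1/412030 = -4601/2036224596 - 11150/41203 = -22704093820403/83898562028988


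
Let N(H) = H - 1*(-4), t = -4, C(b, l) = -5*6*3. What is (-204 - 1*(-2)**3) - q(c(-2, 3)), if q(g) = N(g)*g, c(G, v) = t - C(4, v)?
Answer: -7936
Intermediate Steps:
C(b, l) = -90 (C(b, l) = -30*3 = -90)
N(H) = 4 + H (N(H) = H + 4 = 4 + H)
c(G, v) = 86 (c(G, v) = -4 - 1*(-90) = -4 + 90 = 86)
q(g) = g*(4 + g) (q(g) = (4 + g)*g = g*(4 + g))
(-204 - 1*(-2)**3) - q(c(-2, 3)) = (-204 - 1*(-2)**3) - 86*(4 + 86) = (-204 - 1*(-8)) - 86*90 = (-204 + 8) - 1*7740 = -196 - 7740 = -7936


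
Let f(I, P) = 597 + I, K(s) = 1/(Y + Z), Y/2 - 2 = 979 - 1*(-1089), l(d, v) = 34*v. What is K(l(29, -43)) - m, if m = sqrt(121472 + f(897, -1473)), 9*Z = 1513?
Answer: 9/38773 - sqrt(122966) ≈ -350.67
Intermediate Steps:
Z = 1513/9 (Z = (1/9)*1513 = 1513/9 ≈ 168.11)
Y = 4140 (Y = 4 + 2*(979 - 1*(-1089)) = 4 + 2*(979 + 1089) = 4 + 2*2068 = 4 + 4136 = 4140)
K(s) = 9/38773 (K(s) = 1/(4140 + 1513/9) = 1/(38773/9) = 9/38773)
m = sqrt(122966) (m = sqrt(121472 + (597 + 897)) = sqrt(121472 + 1494) = sqrt(122966) ≈ 350.67)
K(l(29, -43)) - m = 9/38773 - sqrt(122966)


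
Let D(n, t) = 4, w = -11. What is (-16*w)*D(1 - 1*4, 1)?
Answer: 704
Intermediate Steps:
(-16*w)*D(1 - 1*4, 1) = -16*(-11)*4 = 176*4 = 704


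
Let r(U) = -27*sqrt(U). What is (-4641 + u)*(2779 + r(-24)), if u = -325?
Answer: -13800514 + 268164*I*sqrt(6) ≈ -1.3801e+7 + 6.5687e+5*I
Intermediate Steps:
(-4641 + u)*(2779 + r(-24)) = (-4641 - 325)*(2779 - 54*I*sqrt(6)) = -4966*(2779 - 54*I*sqrt(6)) = -13800514 + 268164*I*sqrt(6)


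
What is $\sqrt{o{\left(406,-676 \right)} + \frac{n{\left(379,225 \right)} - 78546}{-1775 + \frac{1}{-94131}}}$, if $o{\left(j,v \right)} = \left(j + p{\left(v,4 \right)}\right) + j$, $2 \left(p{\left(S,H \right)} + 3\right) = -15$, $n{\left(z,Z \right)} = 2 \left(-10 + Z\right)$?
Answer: $\frac{\sqrt{139666934840867390}}{12852502} \approx 29.078$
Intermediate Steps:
$n{\left(z,Z \right)} = -20 + 2 Z$
$p{\left(S,H \right)} = - \frac{21}{2}$ ($p{\left(S,H \right)} = -3 + \frac{1}{2} \left(-15\right) = -3 - \frac{15}{2} = - \frac{21}{2}$)
$o{\left(j,v \right)} = - \frac{21}{2} + 2 j$ ($o{\left(j,v \right)} = \left(j - \frac{21}{2}\right) + j = \left(- \frac{21}{2} + j\right) + j = - \frac{21}{2} + 2 j$)
$\sqrt{o{\left(406,-676 \right)} + \frac{n{\left(379,225 \right)} - 78546}{-1775 + \frac{1}{-94131}}} = \sqrt{\left(- \frac{21}{2} + 2 \cdot 406\right) + \frac{\left(-20 + 2 \cdot 225\right) - 78546}{-1775 + \frac{1}{-94131}}} = \sqrt{\left(- \frac{21}{2} + 812\right) + \frac{\left(-20 + 450\right) - 78546}{-1775 - \frac{1}{94131}}} = \sqrt{\frac{1603}{2} + \frac{430 - 78546}{- \frac{167082526}{94131}}} = \sqrt{\frac{1603}{2} - - \frac{3676568598}{83541263}} = \sqrt{\frac{1603}{2} + \frac{3676568598}{83541263}} = \sqrt{\frac{141269781785}{167082526}} = \frac{\sqrt{139666934840867390}}{12852502}$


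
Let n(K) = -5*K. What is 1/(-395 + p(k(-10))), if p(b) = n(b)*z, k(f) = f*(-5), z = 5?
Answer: -1/1645 ≈ -0.00060790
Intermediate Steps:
k(f) = -5*f
p(b) = -25*b (p(b) = -5*b*5 = -25*b)
1/(-395 + p(k(-10))) = 1/(-395 - (-125)*(-10)) = 1/(-395 - 25*50) = 1/(-395 - 1250) = 1/(-1645) = -1/1645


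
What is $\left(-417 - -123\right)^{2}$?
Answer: $86436$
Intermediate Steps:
$\left(-417 - -123\right)^{2} = \left(-417 + 123\right)^{2} = \left(-294\right)^{2} = 86436$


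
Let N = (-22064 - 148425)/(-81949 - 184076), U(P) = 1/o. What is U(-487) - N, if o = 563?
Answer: -95719282/149772075 ≈ -0.63910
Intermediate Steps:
U(P) = 1/563
N = 170489/266025 (N = -170489/(-266025) = -170489*(-1/266025) = 170489/266025 ≈ 0.64088)
U(-487) - N = 1/563 - 1*170489/266025 = 1/563 - 170489/266025 = -95719282/149772075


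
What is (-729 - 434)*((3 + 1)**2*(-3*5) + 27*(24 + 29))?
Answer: -1385133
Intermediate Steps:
(-729 - 434)*((3 + 1)**2*(-3*5) + 27*(24 + 29)) = -1163*(4**2*(-15) + 27*53) = -1163*(16*(-15) + 1431) = -1163*(-240 + 1431) = -1163*1191 = -1385133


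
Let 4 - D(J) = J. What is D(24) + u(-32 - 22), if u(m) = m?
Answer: -74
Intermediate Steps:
D(J) = 4 - J
D(24) + u(-32 - 22) = (4 - 1*24) + (-32 - 22) = (4 - 24) - 54 = -20 - 54 = -74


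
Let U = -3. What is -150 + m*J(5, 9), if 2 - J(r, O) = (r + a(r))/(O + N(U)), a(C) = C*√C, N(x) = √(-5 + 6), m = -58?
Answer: -237 + 29*√5 ≈ -172.15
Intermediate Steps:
N(x) = 1 (N(x) = √1 = 1)
a(C) = C^(3/2)
J(r, O) = 2 - (r + r^(3/2))/(1 + O) (J(r, O) = 2 - (r + r^(3/2))/(O + 1) = 2 - (r + r^(3/2))/(1 + O))
-150 + m*J(5, 9) = -150 - 58*(2 - 1*5 - 5^(3/2) + 2*9)/(1 + 9) = -150 - 58*(2 - 5 - 5*√5 + 18)/10 = -150 - 29*(2 - 5 - 5*√5 + 18)/5 = -150 - 29*(15 - 5*√5)/5 = -150 - 58*(3/2 - √5/2) = -150 + (-87 + 29*√5) = -237 + 29*√5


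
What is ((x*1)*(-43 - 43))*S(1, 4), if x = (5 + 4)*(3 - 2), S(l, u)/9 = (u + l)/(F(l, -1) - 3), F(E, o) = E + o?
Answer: 11610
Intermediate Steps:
S(l, u) = 9*(l + u)/(-4 + l) (S(l, u) = 9*((u + l)/((l - 1) - 3)) = 9*((l + u)/((-1 + l) - 3)) = 9*((l + u)/(-4 + l)) = 9*(l + u)/(-4 + l))
x = 9 (x = 9*1 = 9)
((x*1)*(-43 - 43))*S(1, 4) = ((9*1)*(-43 - 43))*(9*(1 + 4)/(-4 + 1)) = (9*(-86))*(9*5/(-3)) = -6966*(-1)*5/3 = -774*(-15) = 11610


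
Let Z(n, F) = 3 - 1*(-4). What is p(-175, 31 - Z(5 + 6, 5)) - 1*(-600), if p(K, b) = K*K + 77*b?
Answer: 33073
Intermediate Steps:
Z(n, F) = 7 (Z(n, F) = 3 + 4 = 7)
p(K, b) = K**2 + 77*b
p(-175, 31 - Z(5 + 6, 5)) - 1*(-600) = ((-175)**2 + 77*(31 - 1*7)) - 1*(-600) = (30625 + 77*(31 - 7)) + 600 = (30625 + 77*24) + 600 = (30625 + 1848) + 600 = 32473 + 600 = 33073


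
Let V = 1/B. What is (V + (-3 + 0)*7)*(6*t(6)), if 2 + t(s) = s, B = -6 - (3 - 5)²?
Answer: -2532/5 ≈ -506.40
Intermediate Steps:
B = -10 (B = -6 - 1*(-2)² = -6 - 1*4 = -6 - 4 = -10)
V = -⅒ (V = 1/(-10) = -⅒ ≈ -0.10000)
t(s) = -2 + s
(V + (-3 + 0)*7)*(6*t(6)) = (-⅒ + (-3 + 0)*7)*(6*(-2 + 6)) = (-⅒ - 3*7)*(6*4) = (-⅒ - 21)*24 = -211/10*24 = -2532/5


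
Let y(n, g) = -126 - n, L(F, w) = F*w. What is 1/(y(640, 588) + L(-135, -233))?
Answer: 1/30689 ≈ 3.2585e-5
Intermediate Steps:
1/(y(640, 588) + L(-135, -233)) = 1/((-126 - 1*640) - 135*(-233)) = 1/((-126 - 640) + 31455) = 1/(-766 + 31455) = 1/30689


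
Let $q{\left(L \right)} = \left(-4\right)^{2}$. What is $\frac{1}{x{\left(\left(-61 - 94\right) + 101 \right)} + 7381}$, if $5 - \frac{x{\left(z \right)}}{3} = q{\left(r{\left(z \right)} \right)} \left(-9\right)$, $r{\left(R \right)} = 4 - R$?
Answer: $\frac{1}{7828} \approx 0.00012775$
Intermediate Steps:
$q{\left(L \right)} = 16$
$x{\left(z \right)} = 447$ ($x{\left(z \right)} = 15 - 3 \cdot 16 \left(-9\right) = 15 - -432 = 15 + 432 = 447$)
$\frac{1}{x{\left(\left(-61 - 94\right) + 101 \right)} + 7381} = \frac{1}{447 + 7381} = \frac{1}{7828}$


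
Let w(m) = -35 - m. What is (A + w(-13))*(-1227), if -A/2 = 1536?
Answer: 3796338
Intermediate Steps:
A = -3072 (A = -2*1536 = -3072)
(A + w(-13))*(-1227) = (-3072 + (-35 - 1*(-13)))*(-1227) = (-3072 + (-35 + 13))*(-1227) = (-3072 - 22)*(-1227) = -3094*(-1227) = 3796338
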